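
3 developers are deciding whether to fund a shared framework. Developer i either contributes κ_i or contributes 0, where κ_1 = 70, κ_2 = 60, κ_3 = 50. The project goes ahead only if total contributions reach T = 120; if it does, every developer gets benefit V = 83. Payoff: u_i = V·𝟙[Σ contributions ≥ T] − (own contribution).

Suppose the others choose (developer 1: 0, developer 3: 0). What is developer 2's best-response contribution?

0

Others' total = 0. Even contributing 60 gives 60 < 120: no benefit either way.
Best response: 0.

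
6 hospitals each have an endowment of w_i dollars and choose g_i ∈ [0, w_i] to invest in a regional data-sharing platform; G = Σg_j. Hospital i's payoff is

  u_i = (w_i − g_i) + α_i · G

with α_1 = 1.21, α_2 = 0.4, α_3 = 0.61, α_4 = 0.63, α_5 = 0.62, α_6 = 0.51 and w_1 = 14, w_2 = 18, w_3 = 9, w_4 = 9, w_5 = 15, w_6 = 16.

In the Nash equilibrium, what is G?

∂u_i/∂g_i = α_i − 1, so hospital i contributes w_i if α_i > 1, else 0.
α_i > 1 for i ∈ {1}; NE contributions (14, 0, 0, 0, 0, 0), G = 14.

14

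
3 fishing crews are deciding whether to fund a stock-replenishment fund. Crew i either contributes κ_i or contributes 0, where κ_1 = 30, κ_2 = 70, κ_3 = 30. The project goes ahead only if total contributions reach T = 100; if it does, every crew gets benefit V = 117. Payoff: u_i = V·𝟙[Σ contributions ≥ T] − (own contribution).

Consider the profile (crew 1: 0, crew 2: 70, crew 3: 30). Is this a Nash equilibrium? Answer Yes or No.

Yes

Total = 100 ≥ 100: provided.
Crew 1 (pledges 0, payoff 117): pledging 30 → total 130, payoff 87. No gain.
Crew 2 (pledges 70, payoff 47): dropping to 0 → total 30, payoff 0. No gain.
Crew 3 (pledges 30, payoff 87): dropping to 0 → total 70, payoff 0. No gain.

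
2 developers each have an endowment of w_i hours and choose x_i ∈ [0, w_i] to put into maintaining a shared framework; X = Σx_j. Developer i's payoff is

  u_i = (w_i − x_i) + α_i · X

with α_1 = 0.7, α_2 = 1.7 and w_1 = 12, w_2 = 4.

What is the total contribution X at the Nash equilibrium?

4

∂u_i/∂x_i = α_i − 1, so developer i contributes w_i if α_i > 1, else 0.
α_i > 1 for i ∈ {2}; NE contributions (0, 4), X = 4.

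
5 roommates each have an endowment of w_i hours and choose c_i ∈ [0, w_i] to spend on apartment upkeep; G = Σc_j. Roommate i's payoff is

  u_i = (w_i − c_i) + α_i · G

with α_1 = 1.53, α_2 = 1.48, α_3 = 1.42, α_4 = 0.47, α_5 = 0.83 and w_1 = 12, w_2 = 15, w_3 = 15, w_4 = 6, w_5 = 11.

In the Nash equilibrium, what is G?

42

∂u_i/∂c_i = α_i − 1, so roommate i contributes w_i if α_i > 1, else 0.
α_i > 1 for i ∈ {1, 2, 3}; NE contributions (12, 15, 15, 0, 0), G = 42.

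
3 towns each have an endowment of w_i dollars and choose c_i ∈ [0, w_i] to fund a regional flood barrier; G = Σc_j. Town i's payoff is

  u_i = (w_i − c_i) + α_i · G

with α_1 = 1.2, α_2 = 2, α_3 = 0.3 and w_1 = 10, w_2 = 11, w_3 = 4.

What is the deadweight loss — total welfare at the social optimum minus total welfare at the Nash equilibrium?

10

∂u_i/∂c_i = α_i − 1, so town i contributes w_i if α_i > 1, else 0.
α_i > 1 for i ∈ {1, 2}; NE contributions (10, 11, 0), G = 21.
W^NE = Σw_i − G^NE + (Σα_i)·G^NE = 25 + 2.5·21 = 77.5.
Planner: ∂(Σu_j)/∂c_i = Σα_j − 1 = 2.5 > 0, so everyone contributes w_i; G^SO = 25, W^SO = 25 + 2.5·25 = 87.5.
Deadweight loss = 10.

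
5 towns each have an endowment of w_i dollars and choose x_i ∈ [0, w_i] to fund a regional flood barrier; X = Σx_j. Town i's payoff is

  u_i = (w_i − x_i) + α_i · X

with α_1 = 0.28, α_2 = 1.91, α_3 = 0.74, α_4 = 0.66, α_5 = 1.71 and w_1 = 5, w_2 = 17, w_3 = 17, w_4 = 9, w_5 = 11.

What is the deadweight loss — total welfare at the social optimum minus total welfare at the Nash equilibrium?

∂u_i/∂x_i = α_i − 1, so town i contributes w_i if α_i > 1, else 0.
α_i > 1 for i ∈ {2, 5}; NE contributions (0, 17, 0, 0, 11), X = 28.
W^NE = Σw_i − X^NE + (Σα_i)·X^NE = 59 + 4.3·28 = 179.4.
Planner: ∂(Σu_j)/∂x_i = Σα_j − 1 = 4.3 > 0, so everyone contributes w_i; X^SO = 59, W^SO = 59 + 4.3·59 = 312.7.
Deadweight loss = 133.3.

133.3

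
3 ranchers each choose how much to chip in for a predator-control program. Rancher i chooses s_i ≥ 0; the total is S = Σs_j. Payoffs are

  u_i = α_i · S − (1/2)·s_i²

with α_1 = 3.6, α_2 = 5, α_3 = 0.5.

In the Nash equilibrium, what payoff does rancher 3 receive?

Rancher i's FOC: ∂u_i/∂s_i = α_i − s_i = 0, so s_i* = α_i.
NE contributions = (3.6, 5, 0.5); S = 9.1.
u_3 = α_3·S − ½·(s_3)² = 0.5·9.1 − ½·0.5² = 4.425.

4.425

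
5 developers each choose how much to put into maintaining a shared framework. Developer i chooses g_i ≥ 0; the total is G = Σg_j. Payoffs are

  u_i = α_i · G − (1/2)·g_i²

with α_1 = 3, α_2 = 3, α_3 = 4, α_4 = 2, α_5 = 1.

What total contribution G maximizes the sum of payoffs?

Planner FOC: ∂(Σu_j)/∂g_i = (Σα_j) − g_i = 0, so g_i^SO = Σα_j = 13 for every i; G^SO = 65.

65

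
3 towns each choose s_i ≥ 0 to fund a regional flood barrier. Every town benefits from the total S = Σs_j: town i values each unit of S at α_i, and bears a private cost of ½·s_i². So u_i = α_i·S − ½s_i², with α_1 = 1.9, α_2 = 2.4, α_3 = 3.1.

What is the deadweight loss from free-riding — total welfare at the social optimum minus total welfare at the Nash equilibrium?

Town i's FOC: ∂u_i/∂s_i = α_i − s_i = 0, so s_i* = α_i.
NE contributions = (1.9, 2.4, 3.1); S = 7.4.
W^NE = (Σα)·S − ½Σα_i² = 7.4² − ½·18.98 = 45.27.
Planner sets s_i = Σα_j = 7.4 for every i, so S^SO = 3·7.4 = 22.2.
W^SO = (Σα)·S^SO − ½·3·(Σα)² = (3/2)·7.4² = 82.14.
Deadweight loss = W^SO − W^NE = 36.87.

36.87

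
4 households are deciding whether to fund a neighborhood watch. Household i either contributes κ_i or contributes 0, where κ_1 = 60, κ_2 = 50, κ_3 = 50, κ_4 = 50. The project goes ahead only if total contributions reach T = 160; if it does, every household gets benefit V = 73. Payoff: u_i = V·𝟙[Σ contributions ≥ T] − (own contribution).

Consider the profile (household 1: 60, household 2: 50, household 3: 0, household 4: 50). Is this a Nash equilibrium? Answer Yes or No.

Yes

Total = 160 ≥ 160: provided.
Household 1 (pledges 60, payoff 13): dropping to 0 → total 100, payoff 0. No gain.
Household 2 (pledges 50, payoff 23): dropping to 0 → total 110, payoff 0. No gain.
Household 3 (pledges 0, payoff 73): pledging 50 → total 210, payoff 23. No gain.
Household 4 (pledges 50, payoff 23): dropping to 0 → total 110, payoff 0. No gain.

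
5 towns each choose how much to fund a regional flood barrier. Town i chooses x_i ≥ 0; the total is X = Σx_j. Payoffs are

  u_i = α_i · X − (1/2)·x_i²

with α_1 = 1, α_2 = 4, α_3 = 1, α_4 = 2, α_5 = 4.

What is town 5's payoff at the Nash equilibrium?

40

Town i's FOC: ∂u_i/∂x_i = α_i − x_i = 0, so x_i* = α_i.
NE contributions = (1, 4, 1, 2, 4); X = 12.
u_5 = α_5·X − ½·(x_5)² = 4·12 − ½·4² = 40.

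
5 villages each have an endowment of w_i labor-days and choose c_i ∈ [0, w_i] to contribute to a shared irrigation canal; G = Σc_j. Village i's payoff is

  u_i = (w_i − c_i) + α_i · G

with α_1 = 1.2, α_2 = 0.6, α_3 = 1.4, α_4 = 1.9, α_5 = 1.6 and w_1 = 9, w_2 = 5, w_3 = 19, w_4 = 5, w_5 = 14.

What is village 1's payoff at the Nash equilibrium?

∂u_i/∂c_i = α_i − 1, so village i contributes w_i if α_i > 1, else 0.
α_i > 1 for i ∈ {1, 3, 4, 5}; NE contributions (9, 0, 19, 5, 14), G = 47.
u_1 = (9 − 9) + 1.2·47 = 56.4.

56.4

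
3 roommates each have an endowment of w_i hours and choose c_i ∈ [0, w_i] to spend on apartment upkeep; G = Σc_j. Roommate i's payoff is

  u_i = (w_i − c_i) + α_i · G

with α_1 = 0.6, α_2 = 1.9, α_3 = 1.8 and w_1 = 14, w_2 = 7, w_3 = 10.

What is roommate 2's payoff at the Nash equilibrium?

∂u_i/∂c_i = α_i − 1, so roommate i contributes w_i if α_i > 1, else 0.
α_i > 1 for i ∈ {2, 3}; NE contributions (0, 7, 10), G = 17.
u_2 = (7 − 7) + 1.9·17 = 32.3.

32.3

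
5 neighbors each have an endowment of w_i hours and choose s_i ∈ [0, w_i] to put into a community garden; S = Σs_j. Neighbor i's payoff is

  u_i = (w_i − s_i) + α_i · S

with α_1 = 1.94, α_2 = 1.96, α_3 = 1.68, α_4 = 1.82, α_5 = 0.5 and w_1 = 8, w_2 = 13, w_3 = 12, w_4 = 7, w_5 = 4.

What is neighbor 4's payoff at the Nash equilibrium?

72.8

∂u_i/∂s_i = α_i − 1, so neighbor i contributes w_i if α_i > 1, else 0.
α_i > 1 for i ∈ {1, 2, 3, 4}; NE contributions (8, 13, 12, 7, 0), S = 40.
u_4 = (7 − 7) + 1.82·40 = 72.8.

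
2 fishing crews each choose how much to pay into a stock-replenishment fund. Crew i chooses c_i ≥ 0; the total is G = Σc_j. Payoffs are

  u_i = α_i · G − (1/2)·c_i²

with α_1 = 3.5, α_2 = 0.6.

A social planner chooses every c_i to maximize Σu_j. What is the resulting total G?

8.2

Planner FOC: ∂(Σu_j)/∂c_i = (Σα_j) − c_i = 0, so c_i^SO = Σα_j = 4.1 for every i; G^SO = 8.2.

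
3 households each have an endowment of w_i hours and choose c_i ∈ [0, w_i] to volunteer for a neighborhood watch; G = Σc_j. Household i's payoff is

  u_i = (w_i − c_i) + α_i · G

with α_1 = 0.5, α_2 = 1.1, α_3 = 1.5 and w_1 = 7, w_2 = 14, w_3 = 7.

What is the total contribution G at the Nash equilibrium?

∂u_i/∂c_i = α_i − 1, so household i contributes w_i if α_i > 1, else 0.
α_i > 1 for i ∈ {2, 3}; NE contributions (0, 14, 7), G = 21.

21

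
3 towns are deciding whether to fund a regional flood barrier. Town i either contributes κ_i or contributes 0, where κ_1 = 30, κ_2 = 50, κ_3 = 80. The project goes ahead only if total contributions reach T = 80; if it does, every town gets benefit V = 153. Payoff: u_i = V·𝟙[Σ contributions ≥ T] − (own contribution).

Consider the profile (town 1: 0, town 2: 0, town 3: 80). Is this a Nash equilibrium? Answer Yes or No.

Total = 80 ≥ 80: provided.
Town 1 (pledges 0, payoff 153): pledging 30 → total 110, payoff 123. No gain.
Town 2 (pledges 0, payoff 153): pledging 50 → total 130, payoff 103. No gain.
Town 3 (pledges 80, payoff 73): dropping to 0 → total 0, payoff 0. No gain.

Yes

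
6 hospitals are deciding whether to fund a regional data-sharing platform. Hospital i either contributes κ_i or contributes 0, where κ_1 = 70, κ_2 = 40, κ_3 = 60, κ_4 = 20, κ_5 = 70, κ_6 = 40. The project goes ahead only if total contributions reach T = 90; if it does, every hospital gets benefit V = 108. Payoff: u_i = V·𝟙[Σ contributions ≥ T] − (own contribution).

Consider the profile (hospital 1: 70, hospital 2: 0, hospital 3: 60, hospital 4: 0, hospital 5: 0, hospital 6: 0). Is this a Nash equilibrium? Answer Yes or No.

Yes

Total = 130 ≥ 90: provided.
Hospital 1 (pledges 70, payoff 38): dropping to 0 → total 60, payoff 0. No gain.
Hospital 2 (pledges 0, payoff 108): pledging 40 → total 170, payoff 68. No gain.
Hospital 3 (pledges 60, payoff 48): dropping to 0 → total 70, payoff 0. No gain.
Hospital 4 (pledges 0, payoff 108): pledging 20 → total 150, payoff 88. No gain.
Hospital 5 (pledges 0, payoff 108): pledging 70 → total 200, payoff 38. No gain.
Hospital 6 (pledges 0, payoff 108): pledging 40 → total 170, payoff 68. No gain.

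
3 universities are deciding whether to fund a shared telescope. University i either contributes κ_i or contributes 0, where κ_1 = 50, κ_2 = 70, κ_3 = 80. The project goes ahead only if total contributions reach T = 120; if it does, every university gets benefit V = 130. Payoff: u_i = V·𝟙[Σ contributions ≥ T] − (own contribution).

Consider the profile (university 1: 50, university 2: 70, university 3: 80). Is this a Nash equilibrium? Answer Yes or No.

No

Total = 200 ≥ 120: provided.
University 1 (pledges 50, payoff 80): dropping to 0 → total 150, payoff 130. Profitable deviation.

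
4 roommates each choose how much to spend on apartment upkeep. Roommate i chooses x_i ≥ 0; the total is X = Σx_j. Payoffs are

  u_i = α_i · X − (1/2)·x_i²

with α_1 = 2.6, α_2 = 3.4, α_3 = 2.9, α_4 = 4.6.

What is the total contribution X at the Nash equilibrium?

Roommate i's FOC: ∂u_i/∂x_i = α_i − x_i = 0, so x_i* = α_i.
NE contributions = (2.6, 3.4, 2.9, 4.6); X = 13.5.

13.5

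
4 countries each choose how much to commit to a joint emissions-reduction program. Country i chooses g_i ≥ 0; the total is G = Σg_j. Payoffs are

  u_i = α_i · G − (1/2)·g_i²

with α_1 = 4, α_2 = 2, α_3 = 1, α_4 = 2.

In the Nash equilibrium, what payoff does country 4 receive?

Country i's FOC: ∂u_i/∂g_i = α_i − g_i = 0, so g_i* = α_i.
NE contributions = (4, 2, 1, 2); G = 9.
u_4 = α_4·G − ½·(g_4)² = 2·9 − ½·2² = 16.

16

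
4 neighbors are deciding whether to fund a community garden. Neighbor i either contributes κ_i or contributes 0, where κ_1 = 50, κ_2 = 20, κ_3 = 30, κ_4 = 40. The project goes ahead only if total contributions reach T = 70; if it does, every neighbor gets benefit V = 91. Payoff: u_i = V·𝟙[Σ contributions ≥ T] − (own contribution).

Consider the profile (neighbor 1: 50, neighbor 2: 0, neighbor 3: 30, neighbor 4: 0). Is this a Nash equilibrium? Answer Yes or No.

Yes

Total = 80 ≥ 70: provided.
Neighbor 1 (pledges 50, payoff 41): dropping to 0 → total 30, payoff 0. No gain.
Neighbor 2 (pledges 0, payoff 91): pledging 20 → total 100, payoff 71. No gain.
Neighbor 3 (pledges 30, payoff 61): dropping to 0 → total 50, payoff 0. No gain.
Neighbor 4 (pledges 0, payoff 91): pledging 40 → total 120, payoff 51. No gain.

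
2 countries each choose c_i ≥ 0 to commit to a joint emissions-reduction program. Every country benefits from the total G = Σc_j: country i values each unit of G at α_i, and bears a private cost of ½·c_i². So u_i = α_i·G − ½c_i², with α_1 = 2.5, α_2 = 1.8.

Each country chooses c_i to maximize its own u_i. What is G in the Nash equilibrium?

Country i's FOC: ∂u_i/∂c_i = α_i − c_i = 0, so c_i* = α_i.
NE contributions = (2.5, 1.8); G = 4.3.

4.3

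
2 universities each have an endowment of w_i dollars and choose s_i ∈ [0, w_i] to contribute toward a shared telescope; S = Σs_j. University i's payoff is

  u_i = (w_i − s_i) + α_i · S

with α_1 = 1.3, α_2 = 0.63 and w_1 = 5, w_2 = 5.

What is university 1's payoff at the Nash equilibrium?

∂u_i/∂s_i = α_i − 1, so university i contributes w_i if α_i > 1, else 0.
α_i > 1 for i ∈ {1}; NE contributions (5, 0), S = 5.
u_1 = (5 − 5) + 1.3·5 = 6.5.

6.5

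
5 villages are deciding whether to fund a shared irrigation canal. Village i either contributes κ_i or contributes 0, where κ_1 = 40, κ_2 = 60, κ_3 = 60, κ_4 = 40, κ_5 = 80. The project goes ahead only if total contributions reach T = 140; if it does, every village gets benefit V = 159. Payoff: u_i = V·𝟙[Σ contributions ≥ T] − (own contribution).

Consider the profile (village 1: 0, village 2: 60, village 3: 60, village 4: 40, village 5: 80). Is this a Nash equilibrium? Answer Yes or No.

No

Total = 240 ≥ 140: provided.
Village 1 (pledges 0, payoff 159): pledging 40 → total 280, payoff 119. No gain.
Village 2 (pledges 60, payoff 99): dropping to 0 → total 180, payoff 159. Profitable deviation.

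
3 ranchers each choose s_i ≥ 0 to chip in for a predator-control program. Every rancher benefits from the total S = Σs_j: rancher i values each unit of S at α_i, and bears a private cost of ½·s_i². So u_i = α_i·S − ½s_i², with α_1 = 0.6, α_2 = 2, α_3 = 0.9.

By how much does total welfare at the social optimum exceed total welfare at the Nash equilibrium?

8.71

Rancher i's FOC: ∂u_i/∂s_i = α_i − s_i = 0, so s_i* = α_i.
NE contributions = (0.6, 2, 0.9); S = 3.5.
W^NE = (Σα)·S − ½Σα_i² = 3.5² − ½·5.17 = 9.665.
Planner sets s_i = Σα_j = 3.5 for every i, so S^SO = 3·3.5 = 10.5.
W^SO = (Σα)·S^SO − ½·3·(Σα)² = (3/2)·3.5² = 18.375.
Deadweight loss = W^SO − W^NE = 8.71.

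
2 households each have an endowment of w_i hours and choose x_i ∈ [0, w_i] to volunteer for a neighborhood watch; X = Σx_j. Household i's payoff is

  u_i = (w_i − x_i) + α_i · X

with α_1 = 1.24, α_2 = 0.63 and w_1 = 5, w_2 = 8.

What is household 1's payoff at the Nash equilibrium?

∂u_i/∂x_i = α_i − 1, so household i contributes w_i if α_i > 1, else 0.
α_i > 1 for i ∈ {1}; NE contributions (5, 0), X = 5.
u_1 = (5 − 5) + 1.24·5 = 6.2.

6.2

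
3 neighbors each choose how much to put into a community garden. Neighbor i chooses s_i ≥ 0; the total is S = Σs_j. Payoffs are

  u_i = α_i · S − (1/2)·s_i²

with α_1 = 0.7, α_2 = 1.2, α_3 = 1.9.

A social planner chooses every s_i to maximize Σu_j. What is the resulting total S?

11.4

Planner FOC: ∂(Σu_j)/∂s_i = (Σα_j) − s_i = 0, so s_i^SO = Σα_j = 3.8 for every i; S^SO = 11.4.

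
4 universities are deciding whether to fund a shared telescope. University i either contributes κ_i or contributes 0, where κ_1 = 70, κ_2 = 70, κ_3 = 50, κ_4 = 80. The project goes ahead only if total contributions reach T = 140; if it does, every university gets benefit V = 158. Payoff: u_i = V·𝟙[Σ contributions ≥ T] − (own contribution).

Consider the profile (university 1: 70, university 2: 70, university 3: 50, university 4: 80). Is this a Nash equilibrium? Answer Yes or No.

No

Total = 270 ≥ 140: provided.
University 1 (pledges 70, payoff 88): dropping to 0 → total 200, payoff 158. Profitable deviation.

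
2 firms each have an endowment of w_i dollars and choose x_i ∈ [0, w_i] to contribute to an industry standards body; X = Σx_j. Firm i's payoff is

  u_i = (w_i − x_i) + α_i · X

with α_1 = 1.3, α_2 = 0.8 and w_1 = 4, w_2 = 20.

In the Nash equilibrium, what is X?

4

∂u_i/∂x_i = α_i − 1, so firm i contributes w_i if α_i > 1, else 0.
α_i > 1 for i ∈ {1}; NE contributions (4, 0), X = 4.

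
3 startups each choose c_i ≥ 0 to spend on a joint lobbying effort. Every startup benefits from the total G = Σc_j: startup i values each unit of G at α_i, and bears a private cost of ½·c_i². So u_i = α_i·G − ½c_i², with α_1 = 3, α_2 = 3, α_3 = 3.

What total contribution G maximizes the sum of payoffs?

Planner FOC: ∂(Σu_j)/∂c_i = (Σα_j) − c_i = 0, so c_i^SO = Σα_j = 9 for every i; G^SO = 27.

27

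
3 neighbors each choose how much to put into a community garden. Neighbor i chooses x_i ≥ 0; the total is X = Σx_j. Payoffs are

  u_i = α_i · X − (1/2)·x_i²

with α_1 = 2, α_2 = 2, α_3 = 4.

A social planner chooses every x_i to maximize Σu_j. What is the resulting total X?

24

Planner FOC: ∂(Σu_j)/∂x_i = (Σα_j) − x_i = 0, so x_i^SO = Σα_j = 8 for every i; X^SO = 24.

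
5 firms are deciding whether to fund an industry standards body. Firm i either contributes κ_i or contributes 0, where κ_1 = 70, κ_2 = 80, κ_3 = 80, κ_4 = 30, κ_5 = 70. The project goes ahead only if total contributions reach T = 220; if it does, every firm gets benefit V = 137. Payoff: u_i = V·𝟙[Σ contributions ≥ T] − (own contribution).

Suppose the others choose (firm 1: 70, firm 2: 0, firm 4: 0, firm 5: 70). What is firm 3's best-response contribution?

80

Others' total = 140. Contributing 80 brings total to 220 ≥ 220: gain V − κ_3 = 57.
Best response: 80.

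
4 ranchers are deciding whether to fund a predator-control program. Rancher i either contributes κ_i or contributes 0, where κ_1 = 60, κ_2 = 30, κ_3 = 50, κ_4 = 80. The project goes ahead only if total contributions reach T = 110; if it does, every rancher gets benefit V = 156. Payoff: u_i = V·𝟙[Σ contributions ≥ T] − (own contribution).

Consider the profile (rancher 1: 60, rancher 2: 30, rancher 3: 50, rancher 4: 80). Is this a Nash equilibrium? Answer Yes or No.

Total = 220 ≥ 110: provided.
Rancher 1 (pledges 60, payoff 96): dropping to 0 → total 160, payoff 156. Profitable deviation.

No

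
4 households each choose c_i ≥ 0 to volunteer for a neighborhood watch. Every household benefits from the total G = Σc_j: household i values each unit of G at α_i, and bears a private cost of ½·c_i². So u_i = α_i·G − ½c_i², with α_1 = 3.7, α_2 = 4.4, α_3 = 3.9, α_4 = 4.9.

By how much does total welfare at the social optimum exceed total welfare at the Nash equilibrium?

321.745

Household i's FOC: ∂u_i/∂c_i = α_i − c_i = 0, so c_i* = α_i.
NE contributions = (3.7, 4.4, 3.9, 4.9); G = 16.9.
W^NE = (Σα)·G − ½Σα_i² = 16.9² − ½·72.27 = 249.475.
Planner sets c_i = Σα_j = 16.9 for every i, so G^SO = 4·16.9 = 67.6.
W^SO = (Σα)·G^SO − ½·4·(Σα)² = (4/2)·16.9² = 571.22.
Deadweight loss = W^SO − W^NE = 321.745.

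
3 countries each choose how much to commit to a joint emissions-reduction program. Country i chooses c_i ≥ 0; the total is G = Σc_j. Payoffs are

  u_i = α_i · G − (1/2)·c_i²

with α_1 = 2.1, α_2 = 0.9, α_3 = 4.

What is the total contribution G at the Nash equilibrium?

7

Country i's FOC: ∂u_i/∂c_i = α_i − c_i = 0, so c_i* = α_i.
NE contributions = (2.1, 0.9, 4); G = 7.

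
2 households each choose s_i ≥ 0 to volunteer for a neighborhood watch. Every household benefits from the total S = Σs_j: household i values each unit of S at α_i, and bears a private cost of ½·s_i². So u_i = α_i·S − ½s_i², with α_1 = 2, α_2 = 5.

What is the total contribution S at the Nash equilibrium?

Household i's FOC: ∂u_i/∂s_i = α_i − s_i = 0, so s_i* = α_i.
NE contributions = (2, 5); S = 7.

7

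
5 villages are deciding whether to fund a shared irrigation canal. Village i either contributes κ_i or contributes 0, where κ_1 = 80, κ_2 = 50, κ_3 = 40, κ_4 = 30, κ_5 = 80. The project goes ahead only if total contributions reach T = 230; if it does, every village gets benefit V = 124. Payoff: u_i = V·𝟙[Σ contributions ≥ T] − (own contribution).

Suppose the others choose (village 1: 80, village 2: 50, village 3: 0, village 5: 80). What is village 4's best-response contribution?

30

Others' total = 210. Contributing 30 brings total to 240 ≥ 230: gain V − κ_4 = 94.
Best response: 30.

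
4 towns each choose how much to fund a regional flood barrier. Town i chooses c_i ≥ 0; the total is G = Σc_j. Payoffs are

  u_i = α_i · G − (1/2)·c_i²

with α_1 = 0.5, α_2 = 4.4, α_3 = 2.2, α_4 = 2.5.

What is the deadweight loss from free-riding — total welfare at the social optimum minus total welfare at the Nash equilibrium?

107.51

Town i's FOC: ∂u_i/∂c_i = α_i − c_i = 0, so c_i* = α_i.
NE contributions = (0.5, 4.4, 2.2, 2.5); G = 9.6.
W^NE = (Σα)·G − ½Σα_i² = 9.6² − ½·30.7 = 76.81.
Planner sets c_i = Σα_j = 9.6 for every i, so G^SO = 4·9.6 = 38.4.
W^SO = (Σα)·G^SO − ½·4·(Σα)² = (4/2)·9.6² = 184.32.
Deadweight loss = W^SO − W^NE = 107.51.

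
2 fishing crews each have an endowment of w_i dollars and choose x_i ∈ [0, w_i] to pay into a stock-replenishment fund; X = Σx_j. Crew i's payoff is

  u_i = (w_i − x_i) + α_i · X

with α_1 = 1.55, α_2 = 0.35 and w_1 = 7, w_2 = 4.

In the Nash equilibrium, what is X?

7

∂u_i/∂x_i = α_i − 1, so crew i contributes w_i if α_i > 1, else 0.
α_i > 1 for i ∈ {1}; NE contributions (7, 0), X = 7.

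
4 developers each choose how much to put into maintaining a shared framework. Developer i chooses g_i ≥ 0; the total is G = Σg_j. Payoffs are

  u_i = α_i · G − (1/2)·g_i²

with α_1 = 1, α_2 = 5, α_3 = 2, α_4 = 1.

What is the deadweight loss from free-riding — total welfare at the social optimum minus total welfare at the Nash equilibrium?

96.5

Developer i's FOC: ∂u_i/∂g_i = α_i − g_i = 0, so g_i* = α_i.
NE contributions = (1, 5, 2, 1); G = 9.
W^NE = (Σα)·G − ½Σα_i² = 9² − ½·31 = 65.5.
Planner sets g_i = Σα_j = 9 for every i, so G^SO = 4·9 = 36.
W^SO = (Σα)·G^SO − ½·4·(Σα)² = (4/2)·9² = 162.
Deadweight loss = W^SO − W^NE = 96.5.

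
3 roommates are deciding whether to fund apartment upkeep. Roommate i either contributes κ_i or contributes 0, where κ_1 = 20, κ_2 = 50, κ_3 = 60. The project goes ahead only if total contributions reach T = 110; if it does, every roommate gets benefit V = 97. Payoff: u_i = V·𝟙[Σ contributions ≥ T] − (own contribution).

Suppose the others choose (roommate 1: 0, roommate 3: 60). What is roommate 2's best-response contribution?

50

Others' total = 60. Contributing 50 brings total to 110 ≥ 110: gain V − κ_2 = 47.
Best response: 50.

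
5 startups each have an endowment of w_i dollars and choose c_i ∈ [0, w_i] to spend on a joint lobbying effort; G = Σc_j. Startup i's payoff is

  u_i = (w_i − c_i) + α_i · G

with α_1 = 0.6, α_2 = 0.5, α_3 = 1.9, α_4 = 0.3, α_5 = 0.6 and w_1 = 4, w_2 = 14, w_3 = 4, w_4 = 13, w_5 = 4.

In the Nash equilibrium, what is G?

∂u_i/∂c_i = α_i − 1, so startup i contributes w_i if α_i > 1, else 0.
α_i > 1 for i ∈ {3}; NE contributions (0, 0, 4, 0, 0), G = 4.

4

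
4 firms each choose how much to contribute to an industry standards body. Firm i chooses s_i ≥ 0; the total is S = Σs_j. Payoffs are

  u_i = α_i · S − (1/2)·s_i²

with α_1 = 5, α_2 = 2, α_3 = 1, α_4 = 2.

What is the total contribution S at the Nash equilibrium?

10

Firm i's FOC: ∂u_i/∂s_i = α_i − s_i = 0, so s_i* = α_i.
NE contributions = (5, 2, 1, 2); S = 10.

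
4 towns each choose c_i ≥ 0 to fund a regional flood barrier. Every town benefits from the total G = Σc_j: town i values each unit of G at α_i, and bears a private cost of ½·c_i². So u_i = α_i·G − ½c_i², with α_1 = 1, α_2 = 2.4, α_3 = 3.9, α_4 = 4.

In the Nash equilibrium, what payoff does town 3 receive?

Town i's FOC: ∂u_i/∂c_i = α_i − c_i = 0, so c_i* = α_i.
NE contributions = (1, 2.4, 3.9, 4); G = 11.3.
u_3 = α_3·G − ½·(c_3)² = 3.9·11.3 − ½·3.9² = 36.465.

36.465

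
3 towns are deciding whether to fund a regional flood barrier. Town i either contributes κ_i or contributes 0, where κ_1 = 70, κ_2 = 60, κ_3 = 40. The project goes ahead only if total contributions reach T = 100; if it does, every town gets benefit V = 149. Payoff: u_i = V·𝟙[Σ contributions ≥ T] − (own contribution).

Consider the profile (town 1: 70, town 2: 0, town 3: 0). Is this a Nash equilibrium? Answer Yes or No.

Total = 70 < 100: not provided.
Town 1 (pledges 70, payoff -70): dropping to 0 → total 0, payoff 0. Profitable deviation.

No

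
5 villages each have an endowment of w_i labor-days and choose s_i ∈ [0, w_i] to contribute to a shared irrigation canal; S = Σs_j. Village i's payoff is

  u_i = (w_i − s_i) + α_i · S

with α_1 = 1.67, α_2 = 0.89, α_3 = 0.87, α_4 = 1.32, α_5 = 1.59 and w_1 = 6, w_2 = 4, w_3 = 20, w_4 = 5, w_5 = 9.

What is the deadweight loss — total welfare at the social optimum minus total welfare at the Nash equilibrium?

∂u_i/∂s_i = α_i − 1, so village i contributes w_i if α_i > 1, else 0.
α_i > 1 for i ∈ {1, 4, 5}; NE contributions (6, 0, 0, 5, 9), S = 20.
W^NE = Σw_i − S^NE + (Σα_i)·S^NE = 44 + 5.34·20 = 150.8.
Planner: ∂(Σu_j)/∂s_i = Σα_j − 1 = 5.34 > 0, so everyone contributes w_i; S^SO = 44, W^SO = 44 + 5.34·44 = 278.96.
Deadweight loss = 128.16.

128.16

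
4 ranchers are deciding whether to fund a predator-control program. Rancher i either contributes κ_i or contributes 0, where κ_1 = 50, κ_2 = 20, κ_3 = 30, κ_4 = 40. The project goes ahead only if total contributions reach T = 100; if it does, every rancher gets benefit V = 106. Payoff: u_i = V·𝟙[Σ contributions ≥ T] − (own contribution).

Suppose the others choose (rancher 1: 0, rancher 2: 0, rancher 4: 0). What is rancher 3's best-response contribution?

Others' total = 0. Even contributing 30 gives 30 < 100: no benefit either way.
Best response: 0.

0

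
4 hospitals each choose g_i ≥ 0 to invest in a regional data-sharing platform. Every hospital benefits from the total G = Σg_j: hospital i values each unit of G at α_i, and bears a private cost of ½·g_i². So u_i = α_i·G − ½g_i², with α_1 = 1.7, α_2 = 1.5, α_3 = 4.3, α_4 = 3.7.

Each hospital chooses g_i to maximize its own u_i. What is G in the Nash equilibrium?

11.2

Hospital i's FOC: ∂u_i/∂g_i = α_i − g_i = 0, so g_i* = α_i.
NE contributions = (1.7, 1.5, 4.3, 3.7); G = 11.2.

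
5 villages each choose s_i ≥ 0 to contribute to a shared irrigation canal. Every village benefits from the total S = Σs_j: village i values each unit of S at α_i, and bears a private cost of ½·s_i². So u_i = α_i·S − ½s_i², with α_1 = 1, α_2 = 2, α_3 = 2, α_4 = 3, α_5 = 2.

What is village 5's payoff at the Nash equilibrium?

Village i's FOC: ∂u_i/∂s_i = α_i − s_i = 0, so s_i* = α_i.
NE contributions = (1, 2, 2, 3, 2); S = 10.
u_5 = α_5·S − ½·(s_5)² = 2·10 − ½·2² = 18.

18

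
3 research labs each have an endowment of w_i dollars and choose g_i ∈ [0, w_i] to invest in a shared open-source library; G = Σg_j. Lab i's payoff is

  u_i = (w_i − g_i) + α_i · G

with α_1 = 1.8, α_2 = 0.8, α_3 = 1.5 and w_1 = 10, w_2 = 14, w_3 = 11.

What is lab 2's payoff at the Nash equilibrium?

∂u_i/∂g_i = α_i − 1, so lab i contributes w_i if α_i > 1, else 0.
α_i > 1 for i ∈ {1, 3}; NE contributions (10, 0, 11), G = 21.
u_2 = (14 − 0) + 0.8·21 = 30.8.

30.8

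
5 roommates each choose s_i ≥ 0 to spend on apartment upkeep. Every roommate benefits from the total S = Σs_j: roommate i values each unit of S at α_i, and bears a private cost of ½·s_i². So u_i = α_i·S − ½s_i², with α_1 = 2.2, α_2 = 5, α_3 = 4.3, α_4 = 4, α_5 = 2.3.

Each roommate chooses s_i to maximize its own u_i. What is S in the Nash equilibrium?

Roommate i's FOC: ∂u_i/∂s_i = α_i − s_i = 0, so s_i* = α_i.
NE contributions = (2.2, 5, 4.3, 4, 2.3); S = 17.8.

17.8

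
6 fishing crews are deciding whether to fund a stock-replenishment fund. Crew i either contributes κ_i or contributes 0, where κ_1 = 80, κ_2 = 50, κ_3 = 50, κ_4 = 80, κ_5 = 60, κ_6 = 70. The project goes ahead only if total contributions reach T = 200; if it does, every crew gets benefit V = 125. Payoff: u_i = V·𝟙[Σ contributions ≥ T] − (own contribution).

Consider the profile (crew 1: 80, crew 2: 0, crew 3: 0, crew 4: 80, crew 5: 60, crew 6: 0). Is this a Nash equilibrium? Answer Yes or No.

Total = 220 ≥ 200: provided.
Crew 1 (pledges 80, payoff 45): dropping to 0 → total 140, payoff 0. No gain.
Crew 2 (pledges 0, payoff 125): pledging 50 → total 270, payoff 75. No gain.
Crew 3 (pledges 0, payoff 125): pledging 50 → total 270, payoff 75. No gain.
Crew 4 (pledges 80, payoff 45): dropping to 0 → total 140, payoff 0. No gain.
Crew 5 (pledges 60, payoff 65): dropping to 0 → total 160, payoff 0. No gain.
Crew 6 (pledges 0, payoff 125): pledging 70 → total 290, payoff 55. No gain.

Yes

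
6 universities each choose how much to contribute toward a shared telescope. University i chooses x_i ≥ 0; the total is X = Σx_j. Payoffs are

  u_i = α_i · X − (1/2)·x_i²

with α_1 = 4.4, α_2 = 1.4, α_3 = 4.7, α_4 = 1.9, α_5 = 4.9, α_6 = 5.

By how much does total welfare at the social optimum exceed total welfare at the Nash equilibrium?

1042.595

University i's FOC: ∂u_i/∂x_i = α_i − x_i = 0, so x_i* = α_i.
NE contributions = (4.4, 1.4, 4.7, 1.9, 4.9, 5); X = 22.3.
W^NE = (Σα)·X − ½Σα_i² = 22.3² − ½·96.03 = 449.275.
Planner sets x_i = Σα_j = 22.3 for every i, so X^SO = 6·22.3 = 133.8.
W^SO = (Σα)·X^SO − ½·6·(Σα)² = (6/2)·22.3² = 1491.87.
Deadweight loss = W^SO − W^NE = 1042.595.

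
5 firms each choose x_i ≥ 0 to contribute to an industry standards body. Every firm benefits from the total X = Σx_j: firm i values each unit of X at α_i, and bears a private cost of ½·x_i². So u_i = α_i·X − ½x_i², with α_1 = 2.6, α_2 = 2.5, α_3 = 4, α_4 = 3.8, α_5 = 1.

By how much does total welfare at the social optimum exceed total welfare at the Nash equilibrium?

312.04

Firm i's FOC: ∂u_i/∂x_i = α_i − x_i = 0, so x_i* = α_i.
NE contributions = (2.6, 2.5, 4, 3.8, 1); X = 13.9.
W^NE = (Σα)·X − ½Σα_i² = 13.9² − ½·44.45 = 170.985.
Planner sets x_i = Σα_j = 13.9 for every i, so X^SO = 5·13.9 = 69.5.
W^SO = (Σα)·X^SO − ½·5·(Σα)² = (5/2)·13.9² = 483.025.
Deadweight loss = W^SO − W^NE = 312.04.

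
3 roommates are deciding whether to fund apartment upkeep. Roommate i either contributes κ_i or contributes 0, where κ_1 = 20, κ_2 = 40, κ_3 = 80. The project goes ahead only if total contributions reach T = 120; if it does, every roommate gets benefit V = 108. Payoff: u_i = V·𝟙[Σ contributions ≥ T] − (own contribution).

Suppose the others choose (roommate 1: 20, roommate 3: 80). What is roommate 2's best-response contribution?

Others' total = 100. Contributing 40 brings total to 140 ≥ 120: gain V − κ_2 = 68.
Best response: 40.

40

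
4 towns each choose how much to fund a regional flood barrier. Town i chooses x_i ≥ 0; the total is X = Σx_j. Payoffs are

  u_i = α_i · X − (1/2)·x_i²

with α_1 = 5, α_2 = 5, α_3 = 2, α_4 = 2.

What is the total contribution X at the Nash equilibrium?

14

Town i's FOC: ∂u_i/∂x_i = α_i − x_i = 0, so x_i* = α_i.
NE contributions = (5, 5, 2, 2); X = 14.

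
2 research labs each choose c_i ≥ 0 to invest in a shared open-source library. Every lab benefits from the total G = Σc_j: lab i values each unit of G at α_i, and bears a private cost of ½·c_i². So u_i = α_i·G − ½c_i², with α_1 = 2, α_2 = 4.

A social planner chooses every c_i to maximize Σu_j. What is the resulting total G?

Planner FOC: ∂(Σu_j)/∂c_i = (Σα_j) − c_i = 0, so c_i^SO = Σα_j = 6 for every i; G^SO = 12.

12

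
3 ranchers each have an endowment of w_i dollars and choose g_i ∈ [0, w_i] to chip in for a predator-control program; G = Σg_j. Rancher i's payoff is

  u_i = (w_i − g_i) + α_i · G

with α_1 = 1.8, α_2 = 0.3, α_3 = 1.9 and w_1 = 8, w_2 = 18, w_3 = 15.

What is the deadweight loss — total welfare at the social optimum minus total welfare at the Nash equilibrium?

∂u_i/∂g_i = α_i − 1, so rancher i contributes w_i if α_i > 1, else 0.
α_i > 1 for i ∈ {1, 3}; NE contributions (8, 0, 15), G = 23.
W^NE = Σw_i − G^NE + (Σα_i)·G^NE = 41 + 3·23 = 110.
Planner: ∂(Σu_j)/∂g_i = Σα_j − 1 = 3 > 0, so everyone contributes w_i; G^SO = 41, W^SO = 41 + 3·41 = 164.
Deadweight loss = 54.

54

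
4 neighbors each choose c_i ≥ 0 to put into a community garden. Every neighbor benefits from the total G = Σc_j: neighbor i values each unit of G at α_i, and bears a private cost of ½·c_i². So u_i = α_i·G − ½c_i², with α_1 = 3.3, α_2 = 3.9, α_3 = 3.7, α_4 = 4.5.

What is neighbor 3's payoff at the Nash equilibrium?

50.135

Neighbor i's FOC: ∂u_i/∂c_i = α_i − c_i = 0, so c_i* = α_i.
NE contributions = (3.3, 3.9, 3.7, 4.5); G = 15.4.
u_3 = α_3·G − ½·(c_3)² = 3.7·15.4 − ½·3.7² = 50.135.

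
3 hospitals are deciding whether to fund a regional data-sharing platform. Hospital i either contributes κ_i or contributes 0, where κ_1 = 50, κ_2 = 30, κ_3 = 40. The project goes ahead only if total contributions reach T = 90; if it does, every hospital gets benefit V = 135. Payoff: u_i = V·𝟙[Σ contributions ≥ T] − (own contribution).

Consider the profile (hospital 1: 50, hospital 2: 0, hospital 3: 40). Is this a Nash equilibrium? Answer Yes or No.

Yes

Total = 90 ≥ 90: provided.
Hospital 1 (pledges 50, payoff 85): dropping to 0 → total 40, payoff 0. No gain.
Hospital 2 (pledges 0, payoff 135): pledging 30 → total 120, payoff 105. No gain.
Hospital 3 (pledges 40, payoff 95): dropping to 0 → total 50, payoff 0. No gain.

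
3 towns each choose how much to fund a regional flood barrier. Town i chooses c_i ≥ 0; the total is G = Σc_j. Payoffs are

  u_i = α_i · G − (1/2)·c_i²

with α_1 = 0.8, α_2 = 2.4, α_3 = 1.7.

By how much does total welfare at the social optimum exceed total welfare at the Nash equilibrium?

Town i's FOC: ∂u_i/∂c_i = α_i − c_i = 0, so c_i* = α_i.
NE contributions = (0.8, 2.4, 1.7); G = 4.9.
W^NE = (Σα)·G − ½Σα_i² = 4.9² − ½·9.29 = 19.365.
Planner sets c_i = Σα_j = 4.9 for every i, so G^SO = 3·4.9 = 14.7.
W^SO = (Σα)·G^SO − ½·3·(Σα)² = (3/2)·4.9² = 36.015.
Deadweight loss = W^SO − W^NE = 16.65.

16.65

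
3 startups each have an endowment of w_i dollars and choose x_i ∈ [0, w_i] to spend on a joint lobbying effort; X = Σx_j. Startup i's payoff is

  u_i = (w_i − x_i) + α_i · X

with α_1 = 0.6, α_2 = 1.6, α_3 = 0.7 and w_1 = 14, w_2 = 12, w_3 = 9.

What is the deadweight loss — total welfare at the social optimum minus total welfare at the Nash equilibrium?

43.7

∂u_i/∂x_i = α_i − 1, so startup i contributes w_i if α_i > 1, else 0.
α_i > 1 for i ∈ {2}; NE contributions (0, 12, 0), X = 12.
W^NE = Σw_i − X^NE + (Σα_i)·X^NE = 35 + 1.9·12 = 57.8.
Planner: ∂(Σu_j)/∂x_i = Σα_j − 1 = 1.9 > 0, so everyone contributes w_i; X^SO = 35, W^SO = 35 + 1.9·35 = 101.5.
Deadweight loss = 43.7.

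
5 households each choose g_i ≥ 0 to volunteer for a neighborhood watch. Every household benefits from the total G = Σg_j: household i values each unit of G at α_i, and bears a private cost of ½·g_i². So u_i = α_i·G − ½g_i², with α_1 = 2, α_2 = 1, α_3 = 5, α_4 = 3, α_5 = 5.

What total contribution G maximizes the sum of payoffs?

80

Planner FOC: ∂(Σu_j)/∂g_i = (Σα_j) − g_i = 0, so g_i^SO = Σα_j = 16 for every i; G^SO = 80.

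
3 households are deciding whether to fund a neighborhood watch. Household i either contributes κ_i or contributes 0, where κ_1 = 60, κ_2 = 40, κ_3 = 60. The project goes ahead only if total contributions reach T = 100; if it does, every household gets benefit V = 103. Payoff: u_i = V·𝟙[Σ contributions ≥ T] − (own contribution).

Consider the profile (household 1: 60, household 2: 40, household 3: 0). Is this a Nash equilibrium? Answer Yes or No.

Yes

Total = 100 ≥ 100: provided.
Household 1 (pledges 60, payoff 43): dropping to 0 → total 40, payoff 0. No gain.
Household 2 (pledges 40, payoff 63): dropping to 0 → total 60, payoff 0. No gain.
Household 3 (pledges 0, payoff 103): pledging 60 → total 160, payoff 43. No gain.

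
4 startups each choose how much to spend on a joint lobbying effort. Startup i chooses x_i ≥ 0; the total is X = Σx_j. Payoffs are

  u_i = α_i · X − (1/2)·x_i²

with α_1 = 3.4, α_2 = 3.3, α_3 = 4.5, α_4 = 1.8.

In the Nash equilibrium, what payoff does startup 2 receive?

Startup i's FOC: ∂u_i/∂x_i = α_i − x_i = 0, so x_i* = α_i.
NE contributions = (3.4, 3.3, 4.5, 1.8); X = 13.
u_2 = α_2·X − ½·(x_2)² = 3.3·13 − ½·3.3² = 37.455.

37.455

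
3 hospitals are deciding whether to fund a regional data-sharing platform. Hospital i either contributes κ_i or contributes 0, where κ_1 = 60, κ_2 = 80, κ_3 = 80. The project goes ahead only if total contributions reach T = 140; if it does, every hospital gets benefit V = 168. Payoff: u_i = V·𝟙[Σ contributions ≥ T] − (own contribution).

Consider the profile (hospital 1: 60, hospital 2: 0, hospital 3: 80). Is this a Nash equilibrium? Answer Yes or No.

Yes

Total = 140 ≥ 140: provided.
Hospital 1 (pledges 60, payoff 108): dropping to 0 → total 80, payoff 0. No gain.
Hospital 2 (pledges 0, payoff 168): pledging 80 → total 220, payoff 88. No gain.
Hospital 3 (pledges 80, payoff 88): dropping to 0 → total 60, payoff 0. No gain.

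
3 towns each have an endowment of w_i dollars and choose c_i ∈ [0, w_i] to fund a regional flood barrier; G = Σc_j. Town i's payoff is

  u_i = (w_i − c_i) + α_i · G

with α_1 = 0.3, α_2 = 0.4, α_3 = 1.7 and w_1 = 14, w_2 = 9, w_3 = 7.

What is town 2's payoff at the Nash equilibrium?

∂u_i/∂c_i = α_i − 1, so town i contributes w_i if α_i > 1, else 0.
α_i > 1 for i ∈ {3}; NE contributions (0, 0, 7), G = 7.
u_2 = (9 − 0) + 0.4·7 = 11.8.

11.8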